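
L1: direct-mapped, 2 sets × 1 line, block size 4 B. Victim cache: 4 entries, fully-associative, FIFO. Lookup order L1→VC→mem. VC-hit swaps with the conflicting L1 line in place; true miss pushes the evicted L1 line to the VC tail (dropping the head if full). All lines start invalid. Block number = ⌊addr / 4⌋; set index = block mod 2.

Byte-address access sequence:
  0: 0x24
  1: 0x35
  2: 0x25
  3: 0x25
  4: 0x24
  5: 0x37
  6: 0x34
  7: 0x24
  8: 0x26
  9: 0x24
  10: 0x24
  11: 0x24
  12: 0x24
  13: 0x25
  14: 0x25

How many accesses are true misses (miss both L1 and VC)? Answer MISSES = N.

MISSES = 2

#0 0x24→b9/s1 MISS; vc=[]
#1 0x35→b13/s1 MISS; vc=[9]
#2 0x25→b9/s1 VC-HIT; vc=[13]
#3 0x25→b9/s1 L1-HIT; vc=[13]
#4 0x24→b9/s1 L1-HIT; vc=[13]
#5 0x37→b13/s1 VC-HIT; vc=[9]
#6 0x34→b13/s1 L1-HIT; vc=[9]
#7 0x24→b9/s1 VC-HIT; vc=[13]
#8 0x26→b9/s1 L1-HIT; vc=[13]
#9 0x24→b9/s1 L1-HIT; vc=[13]
#10 0x24→b9/s1 L1-HIT; vc=[13]
#11 0x24→b9/s1 L1-HIT; vc=[13]
#12 0x24→b9/s1 L1-HIT; vc=[13]
#13 0x25→b9/s1 L1-HIT; vc=[13]
#14 0x25→b9/s1 L1-HIT; vc=[13]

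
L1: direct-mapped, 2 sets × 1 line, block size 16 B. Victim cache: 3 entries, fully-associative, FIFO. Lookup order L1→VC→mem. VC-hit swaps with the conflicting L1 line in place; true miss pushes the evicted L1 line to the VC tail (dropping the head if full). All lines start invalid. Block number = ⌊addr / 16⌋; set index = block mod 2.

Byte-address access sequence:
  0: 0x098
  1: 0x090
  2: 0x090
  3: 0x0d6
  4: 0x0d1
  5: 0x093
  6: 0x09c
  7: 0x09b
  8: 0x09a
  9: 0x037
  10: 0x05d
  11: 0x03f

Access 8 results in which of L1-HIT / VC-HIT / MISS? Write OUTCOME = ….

OUTCOME = L1-HIT

  [0] addr=0x98 blk=9 s=1: MISS | VC []
  [1] addr=0x90 blk=9 s=1: L1-HIT | VC []
  [2] addr=0x90 blk=9 s=1: L1-HIT | VC []
  [3] addr=0xd6 blk=13 s=1: MISS | VC [9]
  [4] addr=0xd1 blk=13 s=1: L1-HIT | VC [9]
  [5] addr=0x93 blk=9 s=1: VC-HIT | VC [13]
  [6] addr=0x9c blk=9 s=1: L1-HIT | VC [13]
  [7] addr=0x9b blk=9 s=1: L1-HIT | VC [13]
  [8] addr=0x9a blk=9 s=1: L1-HIT | VC [13]
  [9] addr=0x37 blk=3 s=1: MISS | VC [13, 9]
  [10] addr=0x5d blk=5 s=1: MISS | VC [13, 9, 3]
  [11] addr=0x3f blk=3 s=1: VC-HIT | VC [13, 9, 5]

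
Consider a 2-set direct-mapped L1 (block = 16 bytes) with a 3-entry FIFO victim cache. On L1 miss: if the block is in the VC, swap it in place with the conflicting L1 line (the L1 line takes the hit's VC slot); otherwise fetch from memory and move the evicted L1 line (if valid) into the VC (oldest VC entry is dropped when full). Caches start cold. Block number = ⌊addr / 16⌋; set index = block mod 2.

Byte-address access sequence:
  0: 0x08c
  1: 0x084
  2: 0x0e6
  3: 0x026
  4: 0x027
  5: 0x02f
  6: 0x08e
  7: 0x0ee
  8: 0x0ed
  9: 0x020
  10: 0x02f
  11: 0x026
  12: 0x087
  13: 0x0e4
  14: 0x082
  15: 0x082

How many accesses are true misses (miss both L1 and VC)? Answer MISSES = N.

MISSES = 3

0: 0x8c (blk 8, set 0) → MISS  vc=[]
1: 0x84 (blk 8, set 0) → L1-HIT  vc=[]
2: 0xe6 (blk 14, set 0) → MISS  vc=[8]
3: 0x26 (blk 2, set 0) → MISS  vc=[8, 14]
4: 0x27 (blk 2, set 0) → L1-HIT  vc=[8, 14]
5: 0x2f (blk 2, set 0) → L1-HIT  vc=[8, 14]
6: 0x8e (blk 8, set 0) → VC-HIT  vc=[2, 14]
7: 0xee (blk 14, set 0) → VC-HIT  vc=[2, 8]
8: 0xed (blk 14, set 0) → L1-HIT  vc=[2, 8]
9: 0x20 (blk 2, set 0) → VC-HIT  vc=[14, 8]
10: 0x2f (blk 2, set 0) → L1-HIT  vc=[14, 8]
11: 0x26 (blk 2, set 0) → L1-HIT  vc=[14, 8]
12: 0x87 (blk 8, set 0) → VC-HIT  vc=[14, 2]
13: 0xe4 (blk 14, set 0) → VC-HIT  vc=[8, 2]
14: 0x82 (blk 8, set 0) → VC-HIT  vc=[14, 2]
15: 0x82 (blk 8, set 0) → L1-HIT  vc=[14, 2]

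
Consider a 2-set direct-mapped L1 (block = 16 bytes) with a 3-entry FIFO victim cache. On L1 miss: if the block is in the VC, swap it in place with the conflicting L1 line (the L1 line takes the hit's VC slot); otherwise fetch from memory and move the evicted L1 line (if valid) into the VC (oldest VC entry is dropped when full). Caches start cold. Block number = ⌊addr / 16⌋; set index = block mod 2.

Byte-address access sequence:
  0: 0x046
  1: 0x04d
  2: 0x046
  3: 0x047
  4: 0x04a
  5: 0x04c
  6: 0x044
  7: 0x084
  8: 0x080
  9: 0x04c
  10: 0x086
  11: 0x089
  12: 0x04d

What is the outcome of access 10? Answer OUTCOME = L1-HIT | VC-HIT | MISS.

0: 0x46 (blk 4, set 0) → MISS  vc=[]
1: 0x4d (blk 4, set 0) → L1-HIT  vc=[]
2: 0x46 (blk 4, set 0) → L1-HIT  vc=[]
3: 0x47 (blk 4, set 0) → L1-HIT  vc=[]
4: 0x4a (blk 4, set 0) → L1-HIT  vc=[]
5: 0x4c (blk 4, set 0) → L1-HIT  vc=[]
6: 0x44 (blk 4, set 0) → L1-HIT  vc=[]
7: 0x84 (blk 8, set 0) → MISS  vc=[4]
8: 0x80 (blk 8, set 0) → L1-HIT  vc=[4]
9: 0x4c (blk 4, set 0) → VC-HIT  vc=[8]
10: 0x86 (blk 8, set 0) → VC-HIT  vc=[4]
11: 0x89 (blk 8, set 0) → L1-HIT  vc=[4]
12: 0x4d (blk 4, set 0) → VC-HIT  vc=[8]

OUTCOME = VC-HIT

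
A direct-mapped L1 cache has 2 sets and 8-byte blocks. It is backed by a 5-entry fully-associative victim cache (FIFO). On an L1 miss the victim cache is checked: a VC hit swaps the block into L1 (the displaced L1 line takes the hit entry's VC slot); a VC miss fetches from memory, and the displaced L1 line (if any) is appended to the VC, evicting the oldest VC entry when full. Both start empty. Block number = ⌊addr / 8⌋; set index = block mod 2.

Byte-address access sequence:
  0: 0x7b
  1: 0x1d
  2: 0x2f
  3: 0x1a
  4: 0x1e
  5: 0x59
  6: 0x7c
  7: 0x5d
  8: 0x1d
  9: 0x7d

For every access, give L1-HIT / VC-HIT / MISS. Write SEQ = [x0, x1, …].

SEQ = [MISS, MISS, MISS, VC-HIT, L1-HIT, MISS, VC-HIT, VC-HIT, VC-HIT, VC-HIT]

#0 0x7b→b15/s1 MISS; vc=[]
#1 0x1d→b3/s1 MISS; vc=[15]
#2 0x2f→b5/s1 MISS; vc=[15,3]
#3 0x1a→b3/s1 VC-HIT; vc=[15,5]
#4 0x1e→b3/s1 L1-HIT; vc=[15,5]
#5 0x59→b11/s1 MISS; vc=[15,5,3]
#6 0x7c→b15/s1 VC-HIT; vc=[11,5,3]
#7 0x5d→b11/s1 VC-HIT; vc=[15,5,3]
#8 0x1d→b3/s1 VC-HIT; vc=[15,5,11]
#9 0x7d→b15/s1 VC-HIT; vc=[3,5,11]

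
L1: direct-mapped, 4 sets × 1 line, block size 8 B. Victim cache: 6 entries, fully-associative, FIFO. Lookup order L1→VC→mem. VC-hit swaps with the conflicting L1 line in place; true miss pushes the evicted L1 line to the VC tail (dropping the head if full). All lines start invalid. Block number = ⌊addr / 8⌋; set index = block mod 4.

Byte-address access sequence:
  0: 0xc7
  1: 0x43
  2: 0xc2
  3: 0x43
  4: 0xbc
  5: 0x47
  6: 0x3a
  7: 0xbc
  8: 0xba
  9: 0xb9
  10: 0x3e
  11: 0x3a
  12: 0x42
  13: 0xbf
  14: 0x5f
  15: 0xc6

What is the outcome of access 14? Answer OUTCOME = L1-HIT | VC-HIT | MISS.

#0 0xc7→b24/s0 MISS; vc=[]
#1 0x43→b8/s0 MISS; vc=[24]
#2 0xc2→b24/s0 VC-HIT; vc=[8]
#3 0x43→b8/s0 VC-HIT; vc=[24]
#4 0xbc→b23/s3 MISS; vc=[24]
#5 0x47→b8/s0 L1-HIT; vc=[24]
#6 0x3a→b7/s3 MISS; vc=[24,23]
#7 0xbc→b23/s3 VC-HIT; vc=[24,7]
#8 0xba→b23/s3 L1-HIT; vc=[24,7]
#9 0xb9→b23/s3 L1-HIT; vc=[24,7]
#10 0x3e→b7/s3 VC-HIT; vc=[24,23]
#11 0x3a→b7/s3 L1-HIT; vc=[24,23]
#12 0x42→b8/s0 L1-HIT; vc=[24,23]
#13 0xbf→b23/s3 VC-HIT; vc=[24,7]
#14 0x5f→b11/s3 MISS; vc=[24,7,23]
#15 0xc6→b24/s0 VC-HIT; vc=[8,7,23]

OUTCOME = MISS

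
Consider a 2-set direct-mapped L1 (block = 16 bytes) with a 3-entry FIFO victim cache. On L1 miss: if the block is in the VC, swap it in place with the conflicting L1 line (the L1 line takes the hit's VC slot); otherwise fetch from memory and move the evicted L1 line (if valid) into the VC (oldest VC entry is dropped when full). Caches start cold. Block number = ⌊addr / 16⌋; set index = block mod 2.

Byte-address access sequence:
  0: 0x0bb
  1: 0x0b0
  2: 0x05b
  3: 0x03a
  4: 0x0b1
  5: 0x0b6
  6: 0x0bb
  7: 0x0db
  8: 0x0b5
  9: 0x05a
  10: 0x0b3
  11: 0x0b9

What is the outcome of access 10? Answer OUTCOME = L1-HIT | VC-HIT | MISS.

#0 0xbb→b11/s1 MISS; vc=[]
#1 0xb0→b11/s1 L1-HIT; vc=[]
#2 0x5b→b5/s1 MISS; vc=[11]
#3 0x3a→b3/s1 MISS; vc=[11,5]
#4 0xb1→b11/s1 VC-HIT; vc=[3,5]
#5 0xb6→b11/s1 L1-HIT; vc=[3,5]
#6 0xbb→b11/s1 L1-HIT; vc=[3,5]
#7 0xdb→b13/s1 MISS; vc=[3,5,11]
#8 0xb5→b11/s1 VC-HIT; vc=[3,5,13]
#9 0x5a→b5/s1 VC-HIT; vc=[3,11,13]
#10 0xb3→b11/s1 VC-HIT; vc=[3,5,13]
#11 0xb9→b11/s1 L1-HIT; vc=[3,5,13]

OUTCOME = VC-HIT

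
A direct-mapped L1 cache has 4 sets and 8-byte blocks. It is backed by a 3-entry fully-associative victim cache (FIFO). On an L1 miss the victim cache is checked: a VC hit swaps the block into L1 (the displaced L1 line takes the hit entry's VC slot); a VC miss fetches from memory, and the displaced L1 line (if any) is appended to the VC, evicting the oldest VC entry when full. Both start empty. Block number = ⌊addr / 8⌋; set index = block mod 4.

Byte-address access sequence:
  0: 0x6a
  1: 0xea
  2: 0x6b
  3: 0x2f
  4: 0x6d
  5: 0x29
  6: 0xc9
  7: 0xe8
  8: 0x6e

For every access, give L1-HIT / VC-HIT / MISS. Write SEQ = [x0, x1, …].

  [0] addr=0x6a blk=13 s=1: MISS | VC []
  [1] addr=0xea blk=29 s=1: MISS | VC [13]
  [2] addr=0x6b blk=13 s=1: VC-HIT | VC [29]
  [3] addr=0x2f blk=5 s=1: MISS | VC [29, 13]
  [4] addr=0x6d blk=13 s=1: VC-HIT | VC [29, 5]
  [5] addr=0x29 blk=5 s=1: VC-HIT | VC [29, 13]
  [6] addr=0xc9 blk=25 s=1: MISS | VC [29, 13, 5]
  [7] addr=0xe8 blk=29 s=1: VC-HIT | VC [25, 13, 5]
  [8] addr=0x6e blk=13 s=1: VC-HIT | VC [25, 29, 5]

SEQ = [MISS, MISS, VC-HIT, MISS, VC-HIT, VC-HIT, MISS, VC-HIT, VC-HIT]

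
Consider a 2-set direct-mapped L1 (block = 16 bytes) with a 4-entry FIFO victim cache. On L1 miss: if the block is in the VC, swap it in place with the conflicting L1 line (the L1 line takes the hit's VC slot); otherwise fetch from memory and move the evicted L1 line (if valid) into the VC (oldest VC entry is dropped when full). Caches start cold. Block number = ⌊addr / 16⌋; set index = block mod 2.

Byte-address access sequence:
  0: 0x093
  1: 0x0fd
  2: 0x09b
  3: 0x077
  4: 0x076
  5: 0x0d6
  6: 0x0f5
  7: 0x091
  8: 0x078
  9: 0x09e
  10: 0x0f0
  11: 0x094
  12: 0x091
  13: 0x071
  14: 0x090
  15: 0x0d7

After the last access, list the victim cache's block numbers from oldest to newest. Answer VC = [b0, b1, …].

#0 0x93→b9/s1 MISS; vc=[]
#1 0xfd→b15/s1 MISS; vc=[9]
#2 0x9b→b9/s1 VC-HIT; vc=[15]
#3 0x77→b7/s1 MISS; vc=[15,9]
#4 0x76→b7/s1 L1-HIT; vc=[15,9]
#5 0xd6→b13/s1 MISS; vc=[15,9,7]
#6 0xf5→b15/s1 VC-HIT; vc=[13,9,7]
#7 0x91→b9/s1 VC-HIT; vc=[13,15,7]
#8 0x78→b7/s1 VC-HIT; vc=[13,15,9]
#9 0x9e→b9/s1 VC-HIT; vc=[13,15,7]
#10 0xf0→b15/s1 VC-HIT; vc=[13,9,7]
#11 0x94→b9/s1 VC-HIT; vc=[13,15,7]
#12 0x91→b9/s1 L1-HIT; vc=[13,15,7]
#13 0x71→b7/s1 VC-HIT; vc=[13,15,9]
#14 0x90→b9/s1 VC-HIT; vc=[13,15,7]
#15 0xd7→b13/s1 VC-HIT; vc=[9,15,7]

VC = [9, 15, 7]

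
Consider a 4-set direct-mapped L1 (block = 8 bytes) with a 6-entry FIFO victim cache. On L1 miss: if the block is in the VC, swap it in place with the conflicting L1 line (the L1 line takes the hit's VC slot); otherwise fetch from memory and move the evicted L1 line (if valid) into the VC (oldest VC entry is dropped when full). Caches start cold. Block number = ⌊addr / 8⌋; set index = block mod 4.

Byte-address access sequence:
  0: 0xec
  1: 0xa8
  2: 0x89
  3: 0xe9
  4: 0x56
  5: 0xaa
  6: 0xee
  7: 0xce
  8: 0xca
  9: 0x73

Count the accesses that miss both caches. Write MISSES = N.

  [0] addr=0xec blk=29 s=1: MISS | VC []
  [1] addr=0xa8 blk=21 s=1: MISS | VC [29]
  [2] addr=0x89 blk=17 s=1: MISS | VC [29, 21]
  [3] addr=0xe9 blk=29 s=1: VC-HIT | VC [17, 21]
  [4] addr=0x56 blk=10 s=2: MISS | VC [17, 21]
  [5] addr=0xaa blk=21 s=1: VC-HIT | VC [17, 29]
  [6] addr=0xee blk=29 s=1: VC-HIT | VC [17, 21]
  [7] addr=0xce blk=25 s=1: MISS | VC [17, 21, 29]
  [8] addr=0xca blk=25 s=1: L1-HIT | VC [17, 21, 29]
  [9] addr=0x73 blk=14 s=2: MISS | VC [17, 21, 29, 10]

MISSES = 6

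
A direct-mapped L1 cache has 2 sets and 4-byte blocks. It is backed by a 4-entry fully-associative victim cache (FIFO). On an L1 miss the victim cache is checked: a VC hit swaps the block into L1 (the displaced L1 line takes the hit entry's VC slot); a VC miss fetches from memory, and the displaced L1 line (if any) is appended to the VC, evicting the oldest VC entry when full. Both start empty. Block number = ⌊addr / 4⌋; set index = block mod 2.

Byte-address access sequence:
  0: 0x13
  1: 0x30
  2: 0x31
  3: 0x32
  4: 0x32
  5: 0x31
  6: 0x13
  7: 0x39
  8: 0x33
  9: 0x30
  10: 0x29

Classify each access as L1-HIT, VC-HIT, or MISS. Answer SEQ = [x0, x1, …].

SEQ = [MISS, MISS, L1-HIT, L1-HIT, L1-HIT, L1-HIT, VC-HIT, MISS, VC-HIT, L1-HIT, MISS]

  [0] addr=0x13 blk=4 s=0: MISS | VC []
  [1] addr=0x30 blk=12 s=0: MISS | VC [4]
  [2] addr=0x31 blk=12 s=0: L1-HIT | VC [4]
  [3] addr=0x32 blk=12 s=0: L1-HIT | VC [4]
  [4] addr=0x32 blk=12 s=0: L1-HIT | VC [4]
  [5] addr=0x31 blk=12 s=0: L1-HIT | VC [4]
  [6] addr=0x13 blk=4 s=0: VC-HIT | VC [12]
  [7] addr=0x39 blk=14 s=0: MISS | VC [12, 4]
  [8] addr=0x33 blk=12 s=0: VC-HIT | VC [14, 4]
  [9] addr=0x30 blk=12 s=0: L1-HIT | VC [14, 4]
  [10] addr=0x29 blk=10 s=0: MISS | VC [14, 4, 12]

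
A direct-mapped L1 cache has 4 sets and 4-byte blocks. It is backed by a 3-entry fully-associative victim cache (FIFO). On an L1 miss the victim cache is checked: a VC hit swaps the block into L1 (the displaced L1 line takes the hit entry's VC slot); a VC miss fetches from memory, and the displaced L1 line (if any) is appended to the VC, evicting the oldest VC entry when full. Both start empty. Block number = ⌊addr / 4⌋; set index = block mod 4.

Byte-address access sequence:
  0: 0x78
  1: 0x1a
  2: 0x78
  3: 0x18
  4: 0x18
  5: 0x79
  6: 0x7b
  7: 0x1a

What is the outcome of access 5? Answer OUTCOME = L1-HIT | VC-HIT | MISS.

#0 0x78→b30/s2 MISS; vc=[]
#1 0x1a→b6/s2 MISS; vc=[30]
#2 0x78→b30/s2 VC-HIT; vc=[6]
#3 0x18→b6/s2 VC-HIT; vc=[30]
#4 0x18→b6/s2 L1-HIT; vc=[30]
#5 0x79→b30/s2 VC-HIT; vc=[6]
#6 0x7b→b30/s2 L1-HIT; vc=[6]
#7 0x1a→b6/s2 VC-HIT; vc=[30]

OUTCOME = VC-HIT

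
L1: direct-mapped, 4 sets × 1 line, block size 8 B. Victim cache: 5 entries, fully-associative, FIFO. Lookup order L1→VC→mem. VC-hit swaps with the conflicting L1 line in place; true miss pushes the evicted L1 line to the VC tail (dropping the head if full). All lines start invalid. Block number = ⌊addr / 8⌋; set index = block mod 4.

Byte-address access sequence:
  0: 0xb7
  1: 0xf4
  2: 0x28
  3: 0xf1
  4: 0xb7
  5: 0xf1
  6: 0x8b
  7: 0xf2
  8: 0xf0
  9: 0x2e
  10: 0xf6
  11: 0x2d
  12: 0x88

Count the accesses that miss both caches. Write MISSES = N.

MISSES = 4

0: 0xb7 (blk 22, set 2) → MISS  vc=[]
1: 0xf4 (blk 30, set 2) → MISS  vc=[22]
2: 0x28 (blk 5, set 1) → MISS  vc=[22]
3: 0xf1 (blk 30, set 2) → L1-HIT  vc=[22]
4: 0xb7 (blk 22, set 2) → VC-HIT  vc=[30]
5: 0xf1 (blk 30, set 2) → VC-HIT  vc=[22]
6: 0x8b (blk 17, set 1) → MISS  vc=[22, 5]
7: 0xf2 (blk 30, set 2) → L1-HIT  vc=[22, 5]
8: 0xf0 (blk 30, set 2) → L1-HIT  vc=[22, 5]
9: 0x2e (blk 5, set 1) → VC-HIT  vc=[22, 17]
10: 0xf6 (blk 30, set 2) → L1-HIT  vc=[22, 17]
11: 0x2d (blk 5, set 1) → L1-HIT  vc=[22, 17]
12: 0x88 (blk 17, set 1) → VC-HIT  vc=[22, 5]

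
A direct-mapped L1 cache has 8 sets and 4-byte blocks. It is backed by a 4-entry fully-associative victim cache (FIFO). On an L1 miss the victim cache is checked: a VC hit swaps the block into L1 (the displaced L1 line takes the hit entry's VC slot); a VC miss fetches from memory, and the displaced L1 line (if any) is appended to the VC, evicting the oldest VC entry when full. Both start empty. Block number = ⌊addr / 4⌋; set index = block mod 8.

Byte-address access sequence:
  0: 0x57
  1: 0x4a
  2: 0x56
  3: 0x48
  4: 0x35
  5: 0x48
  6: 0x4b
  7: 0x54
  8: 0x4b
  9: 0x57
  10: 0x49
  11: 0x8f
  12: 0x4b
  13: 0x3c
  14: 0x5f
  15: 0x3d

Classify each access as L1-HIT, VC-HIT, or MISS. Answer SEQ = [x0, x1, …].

SEQ = [MISS, MISS, L1-HIT, L1-HIT, MISS, L1-HIT, L1-HIT, VC-HIT, L1-HIT, L1-HIT, L1-HIT, MISS, L1-HIT, MISS, MISS, VC-HIT]

#0 0x57→b21/s5 MISS; vc=[]
#1 0x4a→b18/s2 MISS; vc=[]
#2 0x56→b21/s5 L1-HIT; vc=[]
#3 0x48→b18/s2 L1-HIT; vc=[]
#4 0x35→b13/s5 MISS; vc=[21]
#5 0x48→b18/s2 L1-HIT; vc=[21]
#6 0x4b→b18/s2 L1-HIT; vc=[21]
#7 0x54→b21/s5 VC-HIT; vc=[13]
#8 0x4b→b18/s2 L1-HIT; vc=[13]
#9 0x57→b21/s5 L1-HIT; vc=[13]
#10 0x49→b18/s2 L1-HIT; vc=[13]
#11 0x8f→b35/s3 MISS; vc=[13]
#12 0x4b→b18/s2 L1-HIT; vc=[13]
#13 0x3c→b15/s7 MISS; vc=[13]
#14 0x5f→b23/s7 MISS; vc=[13,15]
#15 0x3d→b15/s7 VC-HIT; vc=[13,23]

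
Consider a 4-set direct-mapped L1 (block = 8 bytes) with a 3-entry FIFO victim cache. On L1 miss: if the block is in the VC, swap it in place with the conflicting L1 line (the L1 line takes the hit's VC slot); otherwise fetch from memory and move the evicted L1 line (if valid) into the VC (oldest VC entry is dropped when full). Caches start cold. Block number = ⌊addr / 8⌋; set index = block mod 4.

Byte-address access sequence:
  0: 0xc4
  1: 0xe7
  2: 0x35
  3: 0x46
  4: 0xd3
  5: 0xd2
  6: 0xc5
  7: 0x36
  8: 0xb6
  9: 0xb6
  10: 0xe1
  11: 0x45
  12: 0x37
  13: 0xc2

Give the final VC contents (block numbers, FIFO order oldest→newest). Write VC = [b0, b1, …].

0: 0xc4 (blk 24, set 0) → MISS  vc=[]
1: 0xe7 (blk 28, set 0) → MISS  vc=[24]
2: 0x35 (blk 6, set 2) → MISS  vc=[24]
3: 0x46 (blk 8, set 0) → MISS  vc=[24, 28]
4: 0xd3 (blk 26, set 2) → MISS  vc=[24, 28, 6]
5: 0xd2 (blk 26, set 2) → L1-HIT  vc=[24, 28, 6]
6: 0xc5 (blk 24, set 0) → VC-HIT  vc=[8, 28, 6]
7: 0x36 (blk 6, set 2) → VC-HIT  vc=[8, 28, 26]
8: 0xb6 (blk 22, set 2) → MISS  vc=[28, 26, 6]
9: 0xb6 (blk 22, set 2) → L1-HIT  vc=[28, 26, 6]
10: 0xe1 (blk 28, set 0) → VC-HIT  vc=[24, 26, 6]
11: 0x45 (blk 8, set 0) → MISS  vc=[26, 6, 28]
12: 0x37 (blk 6, set 2) → VC-HIT  vc=[26, 22, 28]
13: 0xc2 (blk 24, set 0) → MISS  vc=[22, 28, 8]

VC = [22, 28, 8]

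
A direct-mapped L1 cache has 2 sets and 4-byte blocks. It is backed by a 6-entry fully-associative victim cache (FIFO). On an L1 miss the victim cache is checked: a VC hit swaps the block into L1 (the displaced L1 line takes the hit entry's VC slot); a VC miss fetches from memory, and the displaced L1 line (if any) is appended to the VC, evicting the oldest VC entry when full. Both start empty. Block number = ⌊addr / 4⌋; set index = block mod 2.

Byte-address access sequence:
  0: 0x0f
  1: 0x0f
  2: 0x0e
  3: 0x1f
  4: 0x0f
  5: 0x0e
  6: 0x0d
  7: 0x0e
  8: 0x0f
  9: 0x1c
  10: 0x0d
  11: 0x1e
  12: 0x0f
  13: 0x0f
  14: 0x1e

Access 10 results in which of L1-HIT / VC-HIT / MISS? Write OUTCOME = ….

OUTCOME = VC-HIT

0: 0xf (blk 3, set 1) → MISS  vc=[]
1: 0xf (blk 3, set 1) → L1-HIT  vc=[]
2: 0xe (blk 3, set 1) → L1-HIT  vc=[]
3: 0x1f (blk 7, set 1) → MISS  vc=[3]
4: 0xf (blk 3, set 1) → VC-HIT  vc=[7]
5: 0xe (blk 3, set 1) → L1-HIT  vc=[7]
6: 0xd (blk 3, set 1) → L1-HIT  vc=[7]
7: 0xe (blk 3, set 1) → L1-HIT  vc=[7]
8: 0xf (blk 3, set 1) → L1-HIT  vc=[7]
9: 0x1c (blk 7, set 1) → VC-HIT  vc=[3]
10: 0xd (blk 3, set 1) → VC-HIT  vc=[7]
11: 0x1e (blk 7, set 1) → VC-HIT  vc=[3]
12: 0xf (blk 3, set 1) → VC-HIT  vc=[7]
13: 0xf (blk 3, set 1) → L1-HIT  vc=[7]
14: 0x1e (blk 7, set 1) → VC-HIT  vc=[3]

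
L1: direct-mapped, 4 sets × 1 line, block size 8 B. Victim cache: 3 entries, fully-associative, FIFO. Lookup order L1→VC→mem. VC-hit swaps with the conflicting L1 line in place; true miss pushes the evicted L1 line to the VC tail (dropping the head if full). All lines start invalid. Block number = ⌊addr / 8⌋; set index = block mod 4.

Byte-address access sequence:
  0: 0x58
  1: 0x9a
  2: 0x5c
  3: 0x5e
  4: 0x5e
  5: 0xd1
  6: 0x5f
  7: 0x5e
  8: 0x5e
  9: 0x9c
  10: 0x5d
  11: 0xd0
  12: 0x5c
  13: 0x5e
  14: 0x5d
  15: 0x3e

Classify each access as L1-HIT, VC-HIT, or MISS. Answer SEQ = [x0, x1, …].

#0 0x58→b11/s3 MISS; vc=[]
#1 0x9a→b19/s3 MISS; vc=[11]
#2 0x5c→b11/s3 VC-HIT; vc=[19]
#3 0x5e→b11/s3 L1-HIT; vc=[19]
#4 0x5e→b11/s3 L1-HIT; vc=[19]
#5 0xd1→b26/s2 MISS; vc=[19]
#6 0x5f→b11/s3 L1-HIT; vc=[19]
#7 0x5e→b11/s3 L1-HIT; vc=[19]
#8 0x5e→b11/s3 L1-HIT; vc=[19]
#9 0x9c→b19/s3 VC-HIT; vc=[11]
#10 0x5d→b11/s3 VC-HIT; vc=[19]
#11 0xd0→b26/s2 L1-HIT; vc=[19]
#12 0x5c→b11/s3 L1-HIT; vc=[19]
#13 0x5e→b11/s3 L1-HIT; vc=[19]
#14 0x5d→b11/s3 L1-HIT; vc=[19]
#15 0x3e→b7/s3 MISS; vc=[19,11]

SEQ = [MISS, MISS, VC-HIT, L1-HIT, L1-HIT, MISS, L1-HIT, L1-HIT, L1-HIT, VC-HIT, VC-HIT, L1-HIT, L1-HIT, L1-HIT, L1-HIT, MISS]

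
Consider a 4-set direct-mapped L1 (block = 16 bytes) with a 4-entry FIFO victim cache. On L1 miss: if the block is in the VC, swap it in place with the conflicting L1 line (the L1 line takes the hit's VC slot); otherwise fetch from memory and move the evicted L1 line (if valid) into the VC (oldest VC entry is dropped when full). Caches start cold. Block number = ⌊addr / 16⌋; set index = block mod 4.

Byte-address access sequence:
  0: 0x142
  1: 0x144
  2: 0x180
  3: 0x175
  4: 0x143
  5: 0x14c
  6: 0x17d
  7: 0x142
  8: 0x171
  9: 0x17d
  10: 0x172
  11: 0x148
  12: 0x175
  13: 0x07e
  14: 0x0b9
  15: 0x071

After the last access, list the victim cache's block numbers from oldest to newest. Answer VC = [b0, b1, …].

VC = [24, 23, 11]

0: 0x142 (blk 20, set 0) → MISS  vc=[]
1: 0x144 (blk 20, set 0) → L1-HIT  vc=[]
2: 0x180 (blk 24, set 0) → MISS  vc=[20]
3: 0x175 (blk 23, set 3) → MISS  vc=[20]
4: 0x143 (blk 20, set 0) → VC-HIT  vc=[24]
5: 0x14c (blk 20, set 0) → L1-HIT  vc=[24]
6: 0x17d (blk 23, set 3) → L1-HIT  vc=[24]
7: 0x142 (blk 20, set 0) → L1-HIT  vc=[24]
8: 0x171 (blk 23, set 3) → L1-HIT  vc=[24]
9: 0x17d (blk 23, set 3) → L1-HIT  vc=[24]
10: 0x172 (blk 23, set 3) → L1-HIT  vc=[24]
11: 0x148 (blk 20, set 0) → L1-HIT  vc=[24]
12: 0x175 (blk 23, set 3) → L1-HIT  vc=[24]
13: 0x7e (blk 7, set 3) → MISS  vc=[24, 23]
14: 0xb9 (blk 11, set 3) → MISS  vc=[24, 23, 7]
15: 0x71 (blk 7, set 3) → VC-HIT  vc=[24, 23, 11]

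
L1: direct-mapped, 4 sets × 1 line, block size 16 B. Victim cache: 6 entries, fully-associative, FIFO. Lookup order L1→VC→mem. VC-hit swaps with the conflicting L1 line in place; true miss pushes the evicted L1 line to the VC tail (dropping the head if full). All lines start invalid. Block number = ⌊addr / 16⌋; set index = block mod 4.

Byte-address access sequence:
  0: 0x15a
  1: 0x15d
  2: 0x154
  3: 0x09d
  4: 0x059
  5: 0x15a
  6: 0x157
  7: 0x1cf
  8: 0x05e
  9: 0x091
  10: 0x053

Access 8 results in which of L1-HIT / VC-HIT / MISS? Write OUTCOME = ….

OUTCOME = VC-HIT

#0 0x15a→b21/s1 MISS; vc=[]
#1 0x15d→b21/s1 L1-HIT; vc=[]
#2 0x154→b21/s1 L1-HIT; vc=[]
#3 0x9d→b9/s1 MISS; vc=[21]
#4 0x59→b5/s1 MISS; vc=[21,9]
#5 0x15a→b21/s1 VC-HIT; vc=[5,9]
#6 0x157→b21/s1 L1-HIT; vc=[5,9]
#7 0x1cf→b28/s0 MISS; vc=[5,9]
#8 0x5e→b5/s1 VC-HIT; vc=[21,9]
#9 0x91→b9/s1 VC-HIT; vc=[21,5]
#10 0x53→b5/s1 VC-HIT; vc=[21,9]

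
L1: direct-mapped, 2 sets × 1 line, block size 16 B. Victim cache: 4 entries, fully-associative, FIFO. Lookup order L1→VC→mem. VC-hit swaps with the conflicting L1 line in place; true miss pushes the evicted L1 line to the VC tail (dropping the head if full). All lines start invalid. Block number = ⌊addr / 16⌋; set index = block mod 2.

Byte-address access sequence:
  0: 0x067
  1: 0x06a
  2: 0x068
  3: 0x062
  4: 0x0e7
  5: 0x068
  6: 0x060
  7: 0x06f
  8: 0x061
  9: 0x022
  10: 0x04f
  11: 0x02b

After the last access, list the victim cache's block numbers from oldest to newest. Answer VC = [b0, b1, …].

0: 0x67 (blk 6, set 0) → MISS  vc=[]
1: 0x6a (blk 6, set 0) → L1-HIT  vc=[]
2: 0x68 (blk 6, set 0) → L1-HIT  vc=[]
3: 0x62 (blk 6, set 0) → L1-HIT  vc=[]
4: 0xe7 (blk 14, set 0) → MISS  vc=[6]
5: 0x68 (blk 6, set 0) → VC-HIT  vc=[14]
6: 0x60 (blk 6, set 0) → L1-HIT  vc=[14]
7: 0x6f (blk 6, set 0) → L1-HIT  vc=[14]
8: 0x61 (blk 6, set 0) → L1-HIT  vc=[14]
9: 0x22 (blk 2, set 0) → MISS  vc=[14, 6]
10: 0x4f (blk 4, set 0) → MISS  vc=[14, 6, 2]
11: 0x2b (blk 2, set 0) → VC-HIT  vc=[14, 6, 4]

VC = [14, 6, 4]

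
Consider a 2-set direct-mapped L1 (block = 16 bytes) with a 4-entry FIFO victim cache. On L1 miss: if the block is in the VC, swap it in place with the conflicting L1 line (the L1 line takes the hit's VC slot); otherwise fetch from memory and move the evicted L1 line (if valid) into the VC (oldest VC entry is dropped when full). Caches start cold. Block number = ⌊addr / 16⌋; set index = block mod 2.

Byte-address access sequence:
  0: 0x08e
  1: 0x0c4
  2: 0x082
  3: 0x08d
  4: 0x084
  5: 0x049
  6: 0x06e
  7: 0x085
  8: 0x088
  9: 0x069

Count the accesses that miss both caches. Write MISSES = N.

MISSES = 4

#0 0x8e→b8/s0 MISS; vc=[]
#1 0xc4→b12/s0 MISS; vc=[8]
#2 0x82→b8/s0 VC-HIT; vc=[12]
#3 0x8d→b8/s0 L1-HIT; vc=[12]
#4 0x84→b8/s0 L1-HIT; vc=[12]
#5 0x49→b4/s0 MISS; vc=[12,8]
#6 0x6e→b6/s0 MISS; vc=[12,8,4]
#7 0x85→b8/s0 VC-HIT; vc=[12,6,4]
#8 0x88→b8/s0 L1-HIT; vc=[12,6,4]
#9 0x69→b6/s0 VC-HIT; vc=[12,8,4]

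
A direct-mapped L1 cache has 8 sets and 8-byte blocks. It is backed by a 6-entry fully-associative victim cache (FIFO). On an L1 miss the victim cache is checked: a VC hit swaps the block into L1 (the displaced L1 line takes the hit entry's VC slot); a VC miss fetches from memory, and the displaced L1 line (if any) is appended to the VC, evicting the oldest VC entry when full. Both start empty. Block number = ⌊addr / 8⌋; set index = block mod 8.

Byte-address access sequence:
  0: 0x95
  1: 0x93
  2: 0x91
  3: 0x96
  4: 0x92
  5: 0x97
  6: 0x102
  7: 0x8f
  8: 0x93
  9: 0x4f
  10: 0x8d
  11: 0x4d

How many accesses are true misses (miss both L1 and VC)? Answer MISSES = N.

  [0] addr=0x95 blk=18 s=2: MISS | VC []
  [1] addr=0x93 blk=18 s=2: L1-HIT | VC []
  [2] addr=0x91 blk=18 s=2: L1-HIT | VC []
  [3] addr=0x96 blk=18 s=2: L1-HIT | VC []
  [4] addr=0x92 blk=18 s=2: L1-HIT | VC []
  [5] addr=0x97 blk=18 s=2: L1-HIT | VC []
  [6] addr=0x102 blk=32 s=0: MISS | VC []
  [7] addr=0x8f blk=17 s=1: MISS | VC []
  [8] addr=0x93 blk=18 s=2: L1-HIT | VC []
  [9] addr=0x4f blk=9 s=1: MISS | VC [17]
  [10] addr=0x8d blk=17 s=1: VC-HIT | VC [9]
  [11] addr=0x4d blk=9 s=1: VC-HIT | VC [17]

MISSES = 4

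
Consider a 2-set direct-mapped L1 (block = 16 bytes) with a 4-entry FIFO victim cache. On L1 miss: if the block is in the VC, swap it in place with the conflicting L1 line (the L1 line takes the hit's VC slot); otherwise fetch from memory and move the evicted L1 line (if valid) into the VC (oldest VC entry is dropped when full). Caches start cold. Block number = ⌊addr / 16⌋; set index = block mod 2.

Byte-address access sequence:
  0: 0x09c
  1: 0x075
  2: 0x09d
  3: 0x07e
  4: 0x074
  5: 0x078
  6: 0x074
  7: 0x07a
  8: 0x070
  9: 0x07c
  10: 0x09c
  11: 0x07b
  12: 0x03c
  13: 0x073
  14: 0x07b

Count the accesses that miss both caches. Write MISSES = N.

  [0] addr=0x9c blk=9 s=1: MISS | VC []
  [1] addr=0x75 blk=7 s=1: MISS | VC [9]
  [2] addr=0x9d blk=9 s=1: VC-HIT | VC [7]
  [3] addr=0x7e blk=7 s=1: VC-HIT | VC [9]
  [4] addr=0x74 blk=7 s=1: L1-HIT | VC [9]
  [5] addr=0x78 blk=7 s=1: L1-HIT | VC [9]
  [6] addr=0x74 blk=7 s=1: L1-HIT | VC [9]
  [7] addr=0x7a blk=7 s=1: L1-HIT | VC [9]
  [8] addr=0x70 blk=7 s=1: L1-HIT | VC [9]
  [9] addr=0x7c blk=7 s=1: L1-HIT | VC [9]
  [10] addr=0x9c blk=9 s=1: VC-HIT | VC [7]
  [11] addr=0x7b blk=7 s=1: VC-HIT | VC [9]
  [12] addr=0x3c blk=3 s=1: MISS | VC [9, 7]
  [13] addr=0x73 blk=7 s=1: VC-HIT | VC [9, 3]
  [14] addr=0x7b blk=7 s=1: L1-HIT | VC [9, 3]

MISSES = 3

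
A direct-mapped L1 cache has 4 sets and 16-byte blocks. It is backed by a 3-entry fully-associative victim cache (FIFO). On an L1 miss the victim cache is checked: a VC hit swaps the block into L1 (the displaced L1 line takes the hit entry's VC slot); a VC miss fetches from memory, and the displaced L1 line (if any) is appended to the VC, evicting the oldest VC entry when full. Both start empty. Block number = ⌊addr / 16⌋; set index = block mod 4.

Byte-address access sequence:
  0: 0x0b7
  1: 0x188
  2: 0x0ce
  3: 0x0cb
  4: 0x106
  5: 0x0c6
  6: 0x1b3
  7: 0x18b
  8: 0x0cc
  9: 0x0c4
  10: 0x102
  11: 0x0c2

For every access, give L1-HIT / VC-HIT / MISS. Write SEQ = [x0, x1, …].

0: 0xb7 (blk 11, set 3) → MISS  vc=[]
1: 0x188 (blk 24, set 0) → MISS  vc=[]
2: 0xce (blk 12, set 0) → MISS  vc=[24]
3: 0xcb (blk 12, set 0) → L1-HIT  vc=[24]
4: 0x106 (blk 16, set 0) → MISS  vc=[24, 12]
5: 0xc6 (blk 12, set 0) → VC-HIT  vc=[24, 16]
6: 0x1b3 (blk 27, set 3) → MISS  vc=[24, 16, 11]
7: 0x18b (blk 24, set 0) → VC-HIT  vc=[12, 16, 11]
8: 0xcc (blk 12, set 0) → VC-HIT  vc=[24, 16, 11]
9: 0xc4 (blk 12, set 0) → L1-HIT  vc=[24, 16, 11]
10: 0x102 (blk 16, set 0) → VC-HIT  vc=[24, 12, 11]
11: 0xc2 (blk 12, set 0) → VC-HIT  vc=[24, 16, 11]

SEQ = [MISS, MISS, MISS, L1-HIT, MISS, VC-HIT, MISS, VC-HIT, VC-HIT, L1-HIT, VC-HIT, VC-HIT]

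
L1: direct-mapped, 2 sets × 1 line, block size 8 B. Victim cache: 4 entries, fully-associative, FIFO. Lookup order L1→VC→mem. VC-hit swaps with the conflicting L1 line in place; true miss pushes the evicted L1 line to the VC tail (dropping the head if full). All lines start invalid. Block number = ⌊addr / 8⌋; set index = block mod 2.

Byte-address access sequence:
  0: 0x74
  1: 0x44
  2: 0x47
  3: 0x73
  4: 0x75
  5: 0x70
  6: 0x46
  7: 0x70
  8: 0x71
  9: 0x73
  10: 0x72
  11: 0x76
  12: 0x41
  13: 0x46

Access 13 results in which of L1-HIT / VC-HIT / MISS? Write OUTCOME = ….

OUTCOME = L1-HIT

#0 0x74→b14/s0 MISS; vc=[]
#1 0x44→b8/s0 MISS; vc=[14]
#2 0x47→b8/s0 L1-HIT; vc=[14]
#3 0x73→b14/s0 VC-HIT; vc=[8]
#4 0x75→b14/s0 L1-HIT; vc=[8]
#5 0x70→b14/s0 L1-HIT; vc=[8]
#6 0x46→b8/s0 VC-HIT; vc=[14]
#7 0x70→b14/s0 VC-HIT; vc=[8]
#8 0x71→b14/s0 L1-HIT; vc=[8]
#9 0x73→b14/s0 L1-HIT; vc=[8]
#10 0x72→b14/s0 L1-HIT; vc=[8]
#11 0x76→b14/s0 L1-HIT; vc=[8]
#12 0x41→b8/s0 VC-HIT; vc=[14]
#13 0x46→b8/s0 L1-HIT; vc=[14]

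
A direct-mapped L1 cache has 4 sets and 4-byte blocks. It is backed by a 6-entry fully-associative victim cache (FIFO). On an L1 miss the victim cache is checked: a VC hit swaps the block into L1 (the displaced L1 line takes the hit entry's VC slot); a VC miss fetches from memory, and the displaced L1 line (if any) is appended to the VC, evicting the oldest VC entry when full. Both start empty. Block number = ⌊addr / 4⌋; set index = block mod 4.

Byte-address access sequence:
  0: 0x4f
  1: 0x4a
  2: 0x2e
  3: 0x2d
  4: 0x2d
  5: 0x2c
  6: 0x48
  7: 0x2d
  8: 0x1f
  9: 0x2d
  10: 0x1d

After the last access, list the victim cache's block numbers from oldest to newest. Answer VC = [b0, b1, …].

VC = [19, 11]

  [0] addr=0x4f blk=19 s=3: MISS | VC []
  [1] addr=0x4a blk=18 s=2: MISS | VC []
  [2] addr=0x2e blk=11 s=3: MISS | VC [19]
  [3] addr=0x2d blk=11 s=3: L1-HIT | VC [19]
  [4] addr=0x2d blk=11 s=3: L1-HIT | VC [19]
  [5] addr=0x2c blk=11 s=3: L1-HIT | VC [19]
  [6] addr=0x48 blk=18 s=2: L1-HIT | VC [19]
  [7] addr=0x2d blk=11 s=3: L1-HIT | VC [19]
  [8] addr=0x1f blk=7 s=3: MISS | VC [19, 11]
  [9] addr=0x2d blk=11 s=3: VC-HIT | VC [19, 7]
  [10] addr=0x1d blk=7 s=3: VC-HIT | VC [19, 11]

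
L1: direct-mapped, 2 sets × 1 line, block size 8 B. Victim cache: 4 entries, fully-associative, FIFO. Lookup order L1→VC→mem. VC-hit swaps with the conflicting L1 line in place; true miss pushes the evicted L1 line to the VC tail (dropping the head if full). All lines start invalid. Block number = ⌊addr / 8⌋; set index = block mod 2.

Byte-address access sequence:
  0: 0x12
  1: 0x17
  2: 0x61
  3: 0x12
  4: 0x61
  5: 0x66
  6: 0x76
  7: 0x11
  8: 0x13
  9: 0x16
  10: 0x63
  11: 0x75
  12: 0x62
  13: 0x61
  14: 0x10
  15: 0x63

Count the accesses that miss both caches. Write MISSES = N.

#0 0x12→b2/s0 MISS; vc=[]
#1 0x17→b2/s0 L1-HIT; vc=[]
#2 0x61→b12/s0 MISS; vc=[2]
#3 0x12→b2/s0 VC-HIT; vc=[12]
#4 0x61→b12/s0 VC-HIT; vc=[2]
#5 0x66→b12/s0 L1-HIT; vc=[2]
#6 0x76→b14/s0 MISS; vc=[2,12]
#7 0x11→b2/s0 VC-HIT; vc=[14,12]
#8 0x13→b2/s0 L1-HIT; vc=[14,12]
#9 0x16→b2/s0 L1-HIT; vc=[14,12]
#10 0x63→b12/s0 VC-HIT; vc=[14,2]
#11 0x75→b14/s0 VC-HIT; vc=[12,2]
#12 0x62→b12/s0 VC-HIT; vc=[14,2]
#13 0x61→b12/s0 L1-HIT; vc=[14,2]
#14 0x10→b2/s0 VC-HIT; vc=[14,12]
#15 0x63→b12/s0 VC-HIT; vc=[14,2]

MISSES = 3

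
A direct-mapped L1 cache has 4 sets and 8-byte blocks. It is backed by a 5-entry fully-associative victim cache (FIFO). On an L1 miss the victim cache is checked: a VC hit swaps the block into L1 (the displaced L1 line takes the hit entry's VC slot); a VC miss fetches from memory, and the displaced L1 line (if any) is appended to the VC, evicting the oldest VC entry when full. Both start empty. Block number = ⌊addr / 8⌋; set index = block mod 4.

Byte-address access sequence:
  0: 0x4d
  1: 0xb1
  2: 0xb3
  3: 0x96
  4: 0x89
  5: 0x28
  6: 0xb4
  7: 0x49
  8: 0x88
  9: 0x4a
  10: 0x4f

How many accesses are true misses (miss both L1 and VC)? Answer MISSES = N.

MISSES = 5

  [0] addr=0x4d blk=9 s=1: MISS | VC []
  [1] addr=0xb1 blk=22 s=2: MISS | VC []
  [2] addr=0xb3 blk=22 s=2: L1-HIT | VC []
  [3] addr=0x96 blk=18 s=2: MISS | VC [22]
  [4] addr=0x89 blk=17 s=1: MISS | VC [22, 9]
  [5] addr=0x28 blk=5 s=1: MISS | VC [22, 9, 17]
  [6] addr=0xb4 blk=22 s=2: VC-HIT | VC [18, 9, 17]
  [7] addr=0x49 blk=9 s=1: VC-HIT | VC [18, 5, 17]
  [8] addr=0x88 blk=17 s=1: VC-HIT | VC [18, 5, 9]
  [9] addr=0x4a blk=9 s=1: VC-HIT | VC [18, 5, 17]
  [10] addr=0x4f blk=9 s=1: L1-HIT | VC [18, 5, 17]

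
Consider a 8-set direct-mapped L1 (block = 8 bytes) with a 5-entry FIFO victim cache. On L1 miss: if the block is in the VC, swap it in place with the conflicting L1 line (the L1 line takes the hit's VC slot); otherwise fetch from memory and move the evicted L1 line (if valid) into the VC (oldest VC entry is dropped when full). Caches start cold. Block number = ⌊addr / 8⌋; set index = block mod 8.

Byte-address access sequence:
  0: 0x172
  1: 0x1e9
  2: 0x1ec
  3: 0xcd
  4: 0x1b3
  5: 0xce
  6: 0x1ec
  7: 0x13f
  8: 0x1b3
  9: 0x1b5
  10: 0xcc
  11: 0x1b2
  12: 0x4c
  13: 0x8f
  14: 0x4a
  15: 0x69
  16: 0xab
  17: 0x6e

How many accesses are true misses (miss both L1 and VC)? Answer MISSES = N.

  [0] addr=0x172 blk=46 s=6: MISS | VC []
  [1] addr=0x1e9 blk=61 s=5: MISS | VC []
  [2] addr=0x1ec blk=61 s=5: L1-HIT | VC []
  [3] addr=0xcd blk=25 s=1: MISS | VC []
  [4] addr=0x1b3 blk=54 s=6: MISS | VC [46]
  [5] addr=0xce blk=25 s=1: L1-HIT | VC [46]
  [6] addr=0x1ec blk=61 s=5: L1-HIT | VC [46]
  [7] addr=0x13f blk=39 s=7: MISS | VC [46]
  [8] addr=0x1b3 blk=54 s=6: L1-HIT | VC [46]
  [9] addr=0x1b5 blk=54 s=6: L1-HIT | VC [46]
  [10] addr=0xcc blk=25 s=1: L1-HIT | VC [46]
  [11] addr=0x1b2 blk=54 s=6: L1-HIT | VC [46]
  [12] addr=0x4c blk=9 s=1: MISS | VC [46, 25]
  [13] addr=0x8f blk=17 s=1: MISS | VC [46, 25, 9]
  [14] addr=0x4a blk=9 s=1: VC-HIT | VC [46, 25, 17]
  [15] addr=0x69 blk=13 s=5: MISS | VC [46, 25, 17, 61]
  [16] addr=0xab blk=21 s=5: MISS | VC [46, 25, 17, 61, 13]
  [17] addr=0x6e blk=13 s=5: VC-HIT | VC [46, 25, 17, 61, 21]

MISSES = 9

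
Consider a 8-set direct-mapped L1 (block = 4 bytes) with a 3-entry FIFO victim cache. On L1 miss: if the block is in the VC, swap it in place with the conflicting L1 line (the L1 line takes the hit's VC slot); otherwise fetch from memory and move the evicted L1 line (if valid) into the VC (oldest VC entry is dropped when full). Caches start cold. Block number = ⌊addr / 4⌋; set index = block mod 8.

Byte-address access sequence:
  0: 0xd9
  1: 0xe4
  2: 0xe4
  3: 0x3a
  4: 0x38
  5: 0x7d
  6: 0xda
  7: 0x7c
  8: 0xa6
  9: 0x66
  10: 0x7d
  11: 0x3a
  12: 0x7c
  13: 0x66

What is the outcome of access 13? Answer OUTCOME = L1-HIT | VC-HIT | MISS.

0: 0xd9 (blk 54, set 6) → MISS  vc=[]
1: 0xe4 (blk 57, set 1) → MISS  vc=[]
2: 0xe4 (blk 57, set 1) → L1-HIT  vc=[]
3: 0x3a (blk 14, set 6) → MISS  vc=[54]
4: 0x38 (blk 14, set 6) → L1-HIT  vc=[54]
5: 0x7d (blk 31, set 7) → MISS  vc=[54]
6: 0xda (blk 54, set 6) → VC-HIT  vc=[14]
7: 0x7c (blk 31, set 7) → L1-HIT  vc=[14]
8: 0xa6 (blk 41, set 1) → MISS  vc=[14, 57]
9: 0x66 (blk 25, set 1) → MISS  vc=[14, 57, 41]
10: 0x7d (blk 31, set 7) → L1-HIT  vc=[14, 57, 41]
11: 0x3a (blk 14, set 6) → VC-HIT  vc=[54, 57, 41]
12: 0x7c (blk 31, set 7) → L1-HIT  vc=[54, 57, 41]
13: 0x66 (blk 25, set 1) → L1-HIT  vc=[54, 57, 41]

OUTCOME = L1-HIT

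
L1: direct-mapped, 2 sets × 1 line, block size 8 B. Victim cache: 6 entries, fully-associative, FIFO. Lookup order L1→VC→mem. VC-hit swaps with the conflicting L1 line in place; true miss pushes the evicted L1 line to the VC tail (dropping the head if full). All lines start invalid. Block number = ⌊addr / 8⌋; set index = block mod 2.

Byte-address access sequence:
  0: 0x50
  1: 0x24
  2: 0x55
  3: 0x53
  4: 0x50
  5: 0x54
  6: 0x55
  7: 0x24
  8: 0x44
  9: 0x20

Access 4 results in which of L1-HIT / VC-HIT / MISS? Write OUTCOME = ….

OUTCOME = L1-HIT

#0 0x50→b10/s0 MISS; vc=[]
#1 0x24→b4/s0 MISS; vc=[10]
#2 0x55→b10/s0 VC-HIT; vc=[4]
#3 0x53→b10/s0 L1-HIT; vc=[4]
#4 0x50→b10/s0 L1-HIT; vc=[4]
#5 0x54→b10/s0 L1-HIT; vc=[4]
#6 0x55→b10/s0 L1-HIT; vc=[4]
#7 0x24→b4/s0 VC-HIT; vc=[10]
#8 0x44→b8/s0 MISS; vc=[10,4]
#9 0x20→b4/s0 VC-HIT; vc=[10,8]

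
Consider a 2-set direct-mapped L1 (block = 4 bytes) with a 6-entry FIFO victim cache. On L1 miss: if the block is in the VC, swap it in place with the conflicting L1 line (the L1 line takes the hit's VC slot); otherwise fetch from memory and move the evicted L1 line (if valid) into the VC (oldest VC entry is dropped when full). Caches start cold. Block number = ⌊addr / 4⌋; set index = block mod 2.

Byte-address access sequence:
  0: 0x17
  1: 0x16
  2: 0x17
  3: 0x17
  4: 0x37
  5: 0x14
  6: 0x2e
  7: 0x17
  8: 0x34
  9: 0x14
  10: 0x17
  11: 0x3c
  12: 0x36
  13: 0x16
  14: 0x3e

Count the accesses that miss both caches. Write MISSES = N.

#0 0x17→b5/s1 MISS; vc=[]
#1 0x16→b5/s1 L1-HIT; vc=[]
#2 0x17→b5/s1 L1-HIT; vc=[]
#3 0x17→b5/s1 L1-HIT; vc=[]
#4 0x37→b13/s1 MISS; vc=[5]
#5 0x14→b5/s1 VC-HIT; vc=[13]
#6 0x2e→b11/s1 MISS; vc=[13,5]
#7 0x17→b5/s1 VC-HIT; vc=[13,11]
#8 0x34→b13/s1 VC-HIT; vc=[5,11]
#9 0x14→b5/s1 VC-HIT; vc=[13,11]
#10 0x17→b5/s1 L1-HIT; vc=[13,11]
#11 0x3c→b15/s1 MISS; vc=[13,11,5]
#12 0x36→b13/s1 VC-HIT; vc=[15,11,5]
#13 0x16→b5/s1 VC-HIT; vc=[15,11,13]
#14 0x3e→b15/s1 VC-HIT; vc=[5,11,13]

MISSES = 4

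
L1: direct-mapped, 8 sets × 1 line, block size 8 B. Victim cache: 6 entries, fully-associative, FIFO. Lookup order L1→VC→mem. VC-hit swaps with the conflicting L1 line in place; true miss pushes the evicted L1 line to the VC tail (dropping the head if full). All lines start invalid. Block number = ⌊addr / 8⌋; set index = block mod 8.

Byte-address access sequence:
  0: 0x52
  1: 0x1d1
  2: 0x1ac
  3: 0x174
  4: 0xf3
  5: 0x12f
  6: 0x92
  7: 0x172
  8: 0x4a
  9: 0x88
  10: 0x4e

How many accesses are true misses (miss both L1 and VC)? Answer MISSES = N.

0: 0x52 (blk 10, set 2) → MISS  vc=[]
1: 0x1d1 (blk 58, set 2) → MISS  vc=[10]
2: 0x1ac (blk 53, set 5) → MISS  vc=[10]
3: 0x174 (blk 46, set 6) → MISS  vc=[10]
4: 0xf3 (blk 30, set 6) → MISS  vc=[10, 46]
5: 0x12f (blk 37, set 5) → MISS  vc=[10, 46, 53]
6: 0x92 (blk 18, set 2) → MISS  vc=[10, 46, 53, 58]
7: 0x172 (blk 46, set 6) → VC-HIT  vc=[10, 30, 53, 58]
8: 0x4a (blk 9, set 1) → MISS  vc=[10, 30, 53, 58]
9: 0x88 (blk 17, set 1) → MISS  vc=[10, 30, 53, 58, 9]
10: 0x4e (blk 9, set 1) → VC-HIT  vc=[10, 30, 53, 58, 17]

MISSES = 9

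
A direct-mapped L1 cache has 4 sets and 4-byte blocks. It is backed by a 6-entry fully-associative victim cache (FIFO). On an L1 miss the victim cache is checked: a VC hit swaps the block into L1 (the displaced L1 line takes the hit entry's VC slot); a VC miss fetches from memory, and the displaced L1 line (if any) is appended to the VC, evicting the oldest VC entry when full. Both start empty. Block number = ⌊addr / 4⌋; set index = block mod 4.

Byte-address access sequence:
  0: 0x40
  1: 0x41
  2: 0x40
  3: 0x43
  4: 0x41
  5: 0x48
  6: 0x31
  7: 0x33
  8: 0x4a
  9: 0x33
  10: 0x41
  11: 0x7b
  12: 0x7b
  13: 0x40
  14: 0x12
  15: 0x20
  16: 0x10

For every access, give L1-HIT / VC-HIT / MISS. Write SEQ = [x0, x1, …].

#0 0x40→b16/s0 MISS; vc=[]
#1 0x41→b16/s0 L1-HIT; vc=[]
#2 0x40→b16/s0 L1-HIT; vc=[]
#3 0x43→b16/s0 L1-HIT; vc=[]
#4 0x41→b16/s0 L1-HIT; vc=[]
#5 0x48→b18/s2 MISS; vc=[]
#6 0x31→b12/s0 MISS; vc=[16]
#7 0x33→b12/s0 L1-HIT; vc=[16]
#8 0x4a→b18/s2 L1-HIT; vc=[16]
#9 0x33→b12/s0 L1-HIT; vc=[16]
#10 0x41→b16/s0 VC-HIT; vc=[12]
#11 0x7b→b30/s2 MISS; vc=[12,18]
#12 0x7b→b30/s2 L1-HIT; vc=[12,18]
#13 0x40→b16/s0 L1-HIT; vc=[12,18]
#14 0x12→b4/s0 MISS; vc=[12,18,16]
#15 0x20→b8/s0 MISS; vc=[12,18,16,4]
#16 0x10→b4/s0 VC-HIT; vc=[12,18,16,8]

SEQ = [MISS, L1-HIT, L1-HIT, L1-HIT, L1-HIT, MISS, MISS, L1-HIT, L1-HIT, L1-HIT, VC-HIT, MISS, L1-HIT, L1-HIT, MISS, MISS, VC-HIT]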